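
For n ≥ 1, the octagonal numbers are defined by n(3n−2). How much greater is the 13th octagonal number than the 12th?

Consecutive octagonal numbers differ by 6n − 5: here 6·13 − 5 = 73.

73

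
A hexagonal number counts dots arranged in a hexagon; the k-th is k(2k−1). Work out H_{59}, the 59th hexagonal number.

The 59th hexagonal number is n(2n−1) with n = 59.
59·(2·59 − 1) = 59·117 = 6903.

6903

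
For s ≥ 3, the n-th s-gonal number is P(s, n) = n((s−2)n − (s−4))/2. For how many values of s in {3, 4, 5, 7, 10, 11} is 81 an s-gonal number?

2

s = 3: P(3, 12) = 78 and P(3, 13) = 91; 81 is not s-gonal.
s = 4: P(4, 9) = 81. ✓
s = 5: P(5, 7) = 70 and P(5, 8) = 92; 81 is not s-gonal.
s = 7: P(7, 6) = 81. ✓
s = 10: P(10, 4) = 52 and P(10, 5) = 85; 81 is not s-gonal.
s = 11: P(11, 4) = 58 and P(11, 5) = 95; 81 is not s-gonal.
Hits: s ∈ {4, 7} → 2.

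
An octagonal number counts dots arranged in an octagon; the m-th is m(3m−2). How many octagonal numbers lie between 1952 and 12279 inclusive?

39

The n-th octagonal number is n(3n−2).
Smallest index with value ≥ 1952: n = 26 (giving 1976).
Largest index with value ≤ 12279: n = 64 (giving 12160).
Indices 26 through 64: 39 terms.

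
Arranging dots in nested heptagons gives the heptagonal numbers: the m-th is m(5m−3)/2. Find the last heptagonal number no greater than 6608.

Solve n(5n−3)/2 ≤ 6608 for integer n.
n = 51 gives 6426 ≤ 6608, while n = 52 gives 6682 > 6608; so the answer is 6426.

6426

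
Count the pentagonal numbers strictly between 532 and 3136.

26

The n-th pentagonal number is n(3n−1)/2.
Smallest index with value > 532: n = 20 (giving 590).
Largest index with value < 3136: n = 45 (giving 3015).
Indices 20 through 45: 26 terms.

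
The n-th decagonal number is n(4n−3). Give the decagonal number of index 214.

182542

214·(4·214 − 3) = 214·853 = 182542.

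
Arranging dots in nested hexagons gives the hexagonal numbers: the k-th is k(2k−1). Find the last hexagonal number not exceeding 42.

28

Solve n(2n−1) ≤ 42 for integer n.
n = 4 gives 28 ≤ 42, while n = 5 gives 45 > 42; so the answer is 28.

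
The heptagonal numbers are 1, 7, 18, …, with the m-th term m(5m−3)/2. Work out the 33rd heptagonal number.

2673

The 33rd heptagonal number is n(5n−3)/2 with n = 33.
33·(5·33 − 3)/2 = 33·162/2 = 33·81 = 2673.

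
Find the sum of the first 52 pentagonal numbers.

71656

Σ i(3i−1)/2 = (3Σi² − Σi) / 2 over i = 1..52.
Σi = 1378 and Σi² = 48230.
(3·48230 − 1·1378) / 2 = 143312/2 = 71656.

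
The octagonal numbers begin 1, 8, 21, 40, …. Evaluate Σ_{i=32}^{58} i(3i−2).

Σ i(3i−2) = 3Σi² − 2Σi over i = 32..58.
Σi = 1711 − 496 = 1215 and Σi² = 66729 − 10416 = 56313.
3·56313 − 2·1215 = 166509.

166509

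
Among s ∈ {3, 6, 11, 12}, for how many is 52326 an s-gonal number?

2

s = 3: P(3, 323) = 52326. ✓
s = 6: P(6, 162) = 52326. ✓
s = 11: P(11, 108) = 52110 and P(11, 109) = 53083; 52326 is not s-gonal.
s = 12: P(12, 102) = 51612 and P(12, 103) = 52633; 52326 is not s-gonal.
Hits: s ∈ {3, 6} → 2.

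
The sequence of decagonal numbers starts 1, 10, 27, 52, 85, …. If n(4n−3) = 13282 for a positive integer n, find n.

Set n(4n−3) = 13282, giving 4n² − 3n − 13282 = 0.
So n = (3 + 461) / 8 = 464/8 = 58.
Check: 58·(4·58 − 3) = 13282. ✓

58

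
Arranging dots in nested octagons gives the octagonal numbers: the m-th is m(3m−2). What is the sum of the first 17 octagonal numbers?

5049

Σ i(3i−2) = 3Σi² − 2Σi over i = 1..17.
Σi = 153 and Σi² = 1785.
3·1785 − 2·153 = 5049.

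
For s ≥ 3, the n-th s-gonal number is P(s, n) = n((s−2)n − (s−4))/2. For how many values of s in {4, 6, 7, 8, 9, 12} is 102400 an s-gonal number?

1

s = 4: P(4, 320) = 102400. ✓
s = 6: P(6, 226) = 101926 and P(6, 227) = 102831; 102400 is not s-gonal.
s = 7: P(7, 202) = 101707 and P(7, 203) = 102718; 102400 is not s-gonal.
s = 8: P(8, 185) = 102305 and P(8, 186) = 103416; 102400 is not s-gonal.
s = 9: P(9, 171) = 101916 and P(9, 172) = 103114; 102400 is not s-gonal.
s = 12: P(12, 143) = 101673 and P(12, 144) = 103104; 102400 is not s-gonal.
Hits: s ∈ {4} → 1.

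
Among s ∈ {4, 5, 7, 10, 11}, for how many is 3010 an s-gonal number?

1

s = 4: P(4, 54) = 2916 and P(4, 55) = 3025; 3010 is not s-gonal.
s = 5: P(5, 44) = 2882 and P(5, 45) = 3015; 3010 is not s-gonal.
s = 7: P(7, 35) = 3010. ✓
s = 10: P(10, 27) = 2835 and P(10, 28) = 3052; 3010 is not s-gonal.
s = 11: P(11, 26) = 2951 and P(11, 27) = 3186; 3010 is not s-gonal.
Hits: s ∈ {7} → 1.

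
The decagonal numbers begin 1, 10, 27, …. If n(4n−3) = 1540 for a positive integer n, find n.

Set n(4n−3) = 1540, giving 4n² − 3n − 1540 = 0.
So n = (3 + 157) / 8 = 160/8 = 20.
Check: 20·(4·20 − 3) = 1540. ✓

20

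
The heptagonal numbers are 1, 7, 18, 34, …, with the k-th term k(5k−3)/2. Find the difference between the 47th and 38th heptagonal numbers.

47·(5·47 − 3)/2 = 5452 and 38·(5·38 − 3)/2 = 3553.
Difference: 5452 − 3553 = 1899.

1899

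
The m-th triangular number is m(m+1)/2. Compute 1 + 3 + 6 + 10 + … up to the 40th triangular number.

Σ i(i+1)/2 = (Σi² + Σi) / 2 over i = 1..40.
Σi = 820 and Σi² = 22140.
(1·22140 + 1·820) / 2 = 22960/2 = 11480.

11480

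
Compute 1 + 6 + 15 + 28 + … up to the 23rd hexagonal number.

8372

Σ i(2i−1) = 2Σi² − Σi over i = 1..23.
Σi = 276 and Σi² = 4324.
2·4324 − 1·276 = 8372.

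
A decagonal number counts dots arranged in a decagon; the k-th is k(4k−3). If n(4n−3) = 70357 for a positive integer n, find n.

Set n(4n−3) = 70357, giving 4n² − 3n − 70357 = 0.
The discriminant is 9 + 16·70357 = 1125721, and √1125721 = 1061.
So n = (3 + 1061) / 8 = 1064/8 = 133.
Check: 133·(4·133 − 3) = 70357. ✓

133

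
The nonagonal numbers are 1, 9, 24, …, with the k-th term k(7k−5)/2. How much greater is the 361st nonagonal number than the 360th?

2521

Consecutive nonagonal numbers differ by 7n − 6: here 7·361 − 6 = 2521.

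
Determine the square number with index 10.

100

The 10th square number is n² with n = 10.
10² = 100.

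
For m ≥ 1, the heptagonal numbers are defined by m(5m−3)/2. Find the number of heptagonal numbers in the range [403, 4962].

The n-th heptagonal number is n(5n−3)/2.
Smallest index with value ≥ 403: n = 13 (giving 403).
Largest index with value ≤ 4962: n = 44 (giving 4774).
Indices 13 through 44: 32 terms.

32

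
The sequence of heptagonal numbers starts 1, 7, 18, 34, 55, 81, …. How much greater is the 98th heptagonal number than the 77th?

98·(5·98 − 3)/2 = 23863 and 77·(5·77 − 3)/2 = 14707.
Difference: 23863 − 14707 = 9156.

9156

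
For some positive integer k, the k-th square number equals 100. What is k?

We need n² = 100, so n = √100 = 10.
Check: 10² = 100. ✓

10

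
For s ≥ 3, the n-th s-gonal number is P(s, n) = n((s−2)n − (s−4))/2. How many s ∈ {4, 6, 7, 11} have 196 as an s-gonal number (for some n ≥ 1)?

s = 4: P(4, 14) = 196. ✓
s = 6: P(6, 10) = 190 and P(6, 11) = 231; 196 is not s-gonal.
s = 7: P(7, 9) = 189 and P(7, 10) = 235; 196 is not s-gonal.
s = 11: P(11, 7) = 196. ✓
Hits: s ∈ {4, 11} → 2.

2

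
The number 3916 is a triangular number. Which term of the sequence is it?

88

Set n(n+1)/2 = 3916, giving n² + n − 7832 = 0.
The discriminant is 1 + 8·3916 = 31329, and √31329 = 177.
So n = (-1 + 177) / 2 = 176/2 = 88.
Check: 88·89/2 = 3916. ✓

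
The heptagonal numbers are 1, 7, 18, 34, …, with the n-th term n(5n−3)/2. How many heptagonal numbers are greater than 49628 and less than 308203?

The n-th heptagonal number is n(5n−3)/2.
Smallest index with value > 49628: n = 142 (giving 50197).
Largest index with value < 308203: n = 351 (giving 307476).
Indices 142 through 351: 210 terms.

210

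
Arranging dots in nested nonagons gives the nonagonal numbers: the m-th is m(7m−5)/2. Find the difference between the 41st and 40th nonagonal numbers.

Consecutive nonagonal numbers differ by 7n − 6: here 7·41 − 6 = 281.

281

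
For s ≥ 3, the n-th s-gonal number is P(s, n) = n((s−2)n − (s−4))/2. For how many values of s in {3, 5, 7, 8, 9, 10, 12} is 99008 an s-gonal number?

1

s = 3: P(3, 444) = 98790 and P(3, 445) = 99235; 99008 is not s-gonal.
s = 5: P(5, 257) = 98945 and P(5, 258) = 99717; 99008 is not s-gonal.
s = 7: P(7, 199) = 98704 and P(7, 200) = 99700; 99008 is not s-gonal.
s = 8: P(8, 182) = 99008. ✓
s = 9: P(9, 168) = 98364 and P(9, 169) = 99541; 99008 is not s-gonal.
s = 10: P(10, 157) = 98125 and P(10, 158) = 99382; 99008 is not s-gonal.
s = 12: P(12, 141) = 98841 and P(12, 142) = 100252; 99008 is not s-gonal.
Hits: s ∈ {8} → 1.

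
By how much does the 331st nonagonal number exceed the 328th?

331·(7·331 − 5)/2 = 382636 and 328·(7·328 − 5)/2 = 375724.
Difference: 382636 − 375724 = 6912.

6912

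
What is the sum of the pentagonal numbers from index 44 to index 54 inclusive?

Σ i(3i−1)/2 = (3Σi² − Σi) / 2 over i = 44..54.
Σi = 1485 − 946 = 539 and Σi² = 53955 − 27434 = 26521.
(3·26521 − 1·539) / 2 = 79024/2 = 39512.

39512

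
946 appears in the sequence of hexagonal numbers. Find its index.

Set n(2n−1) = 946, giving 2n² − n − 946 = 0.
The discriminant is 1 + 8·946 = 7569, and √7569 = 87.
So n = (1 + 87) / 4 = 88/4 = 22.

22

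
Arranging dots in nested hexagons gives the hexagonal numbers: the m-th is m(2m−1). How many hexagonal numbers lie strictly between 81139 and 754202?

413

The n-th hexagonal number is n(2n−1).
Smallest index with value > 81139: n = 202 (giving 81406).
Largest index with value < 754202: n = 614 (giving 753378).
Indices 202 through 614: 413 terms.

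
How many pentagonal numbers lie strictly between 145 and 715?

11

The n-th pentagonal number is n(3n−1)/2.
Smallest index with value > 145: n = 11 (giving 176).
Largest index with value < 715: n = 21 (giving 651).
Indices 11 through 21: 11 terms.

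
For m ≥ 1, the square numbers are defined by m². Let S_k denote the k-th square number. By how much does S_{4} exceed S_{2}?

12

4² = 16 and 2² = 4.
Difference: 16 − 4 = 12.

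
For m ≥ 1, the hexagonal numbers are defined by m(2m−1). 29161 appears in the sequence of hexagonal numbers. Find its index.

121

Set n(2n−1) = 29161, giving 2n² − n − 29161 = 0.
The discriminant is 1 + 8·29161 = 233289, and √233289 = 483.
So n = (1 + 483) / 4 = 484/4 = 121.
Check: 121·(2·121 − 1) = 29161. ✓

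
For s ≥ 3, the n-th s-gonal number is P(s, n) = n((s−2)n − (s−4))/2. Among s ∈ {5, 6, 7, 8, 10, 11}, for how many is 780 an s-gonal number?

s = 5: P(5, 22) = 715 and P(5, 23) = 782; 780 is not s-gonal.
s = 6: P(6, 20) = 780. ✓
s = 7: P(7, 17) = 697 and P(7, 18) = 783; 780 is not s-gonal.
s = 8: P(8, 16) = 736 and P(8, 17) = 833; 780 is not s-gonal.
s = 10: P(10, 14) = 742 and P(10, 15) = 855; 780 is not s-gonal.
s = 11: P(11, 13) = 715 and P(11, 14) = 833; 780 is not s-gonal.
Hits: s ∈ {6} → 1.

1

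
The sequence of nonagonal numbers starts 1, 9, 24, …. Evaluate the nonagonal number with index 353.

435249

The 353rd nonagonal number is n(7n−5)/2 with n = 353.
353·(7·353 − 5)/2 = 353·2466/2 = 353·1233 = 435249.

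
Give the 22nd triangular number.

253

The 22nd triangular number is n(n+1)/2 with n = 22.
22·23/2 = 506/2 = 253.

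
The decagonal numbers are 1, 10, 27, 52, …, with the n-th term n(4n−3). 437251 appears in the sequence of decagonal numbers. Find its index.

331

Set n(4n−3) = 437251, giving 4n² − 3n − 437251 = 0.
The discriminant is 9 + 16·437251 = 6996025, and √6996025 = 2645.
So n = (3 + 2645) / 8 = 2648/8 = 331.
Check: 331·(4·331 − 3) = 437251. ✓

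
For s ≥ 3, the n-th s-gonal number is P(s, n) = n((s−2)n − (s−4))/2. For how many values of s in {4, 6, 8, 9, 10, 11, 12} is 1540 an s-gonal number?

s = 4: P(4, 39) = 1521 and P(4, 40) = 1600; 1540 is not s-gonal.
s = 6: P(6, 28) = 1540. ✓
s = 8: P(8, 22) = 1408 and P(8, 23) = 1541; 1540 is not s-gonal.
s = 9: P(9, 21) = 1491 and P(9, 22) = 1639; 1540 is not s-gonal.
s = 10: P(10, 20) = 1540. ✓
s = 11: P(11, 18) = 1395 and P(11, 19) = 1558; 1540 is not s-gonal.
s = 12: P(12, 17) = 1377 and P(12, 18) = 1548; 1540 is not s-gonal.
Hits: s ∈ {6, 10} → 2.

2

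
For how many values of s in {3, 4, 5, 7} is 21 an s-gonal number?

s = 3: P(3, 6) = 21. ✓
s = 4: P(4, 4) = 16 and P(4, 5) = 25; 21 is not s-gonal.
s = 5: P(5, 3) = 12 and P(5, 4) = 22; 21 is not s-gonal.
s = 7: P(7, 3) = 18 and P(7, 4) = 34; 21 is not s-gonal.
Hits: s ∈ {3} → 1.

1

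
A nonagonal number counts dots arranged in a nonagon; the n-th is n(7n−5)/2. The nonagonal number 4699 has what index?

Set n(7n−5)/2 = 4699, giving 7n² − 5n − 9398 = 0.
The discriminant is 25 + 56·4699 = 263169, and √263169 = 513.
So n = (5 + 513) / 14 = 518/14 = 37.
Check: 37·(7·37 − 5)/2 = 4699. ✓

37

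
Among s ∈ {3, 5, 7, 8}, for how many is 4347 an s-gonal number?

2

s = 3: P(3, 92) = 4278 and P(3, 93) = 4371; 4347 is not s-gonal.
s = 5: P(5, 54) = 4347. ✓
s = 7: P(7, 42) = 4347. ✓
s = 8: P(8, 38) = 4256 and P(8, 39) = 4485; 4347 is not s-gonal.
Hits: s ∈ {5, 7} → 2.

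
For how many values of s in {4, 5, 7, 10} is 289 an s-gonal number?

s = 4: P(4, 17) = 289. ✓
s = 5: P(5, 14) = 287 and P(5, 15) = 330; 289 is not s-gonal.
s = 7: P(7, 11) = 286 and P(7, 12) = 342; 289 is not s-gonal.
s = 10: P(10, 8) = 232 and P(10, 9) = 297; 289 is not s-gonal.
Hits: s ∈ {4} → 1.

1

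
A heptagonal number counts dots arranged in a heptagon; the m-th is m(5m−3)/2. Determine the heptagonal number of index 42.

4347

The 42nd heptagonal number is n(5n−3)/2 with n = 42.
42·(5·42 − 3)/2 = 42·207/2 = 4347.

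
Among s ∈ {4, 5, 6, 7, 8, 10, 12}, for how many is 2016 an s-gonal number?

1

s = 4: P(4, 44) = 1936 and P(4, 45) = 2025; 2016 is not s-gonal.
s = 5: P(5, 36) = 1926 and P(5, 37) = 2035; 2016 is not s-gonal.
s = 6: P(6, 32) = 2016. ✓
s = 7: P(7, 28) = 1918 and P(7, 29) = 2059; 2016 is not s-gonal.
s = 8: P(8, 26) = 1976 and P(8, 27) = 2133; 2016 is not s-gonal.
s = 10: P(10, 22) = 1870 and P(10, 23) = 2047; 2016 is not s-gonal.
s = 12: P(12, 20) = 1920 and P(12, 21) = 2121; 2016 is not s-gonal.
Hits: s ∈ {6} → 1.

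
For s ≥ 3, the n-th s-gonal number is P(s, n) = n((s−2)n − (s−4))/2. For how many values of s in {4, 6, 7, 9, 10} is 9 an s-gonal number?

2

s = 4: P(4, 3) = 9. ✓
s = 6: P(6, 2) = 6 and P(6, 3) = 15; 9 is not s-gonal.
s = 7: P(7, 2) = 7 and P(7, 3) = 18; 9 is not s-gonal.
s = 9: P(9, 2) = 9. ✓
s = 10: P(10, 1) = 1 and P(10, 2) = 10; 9 is not s-gonal.
Hits: s ∈ {4, 9} → 2.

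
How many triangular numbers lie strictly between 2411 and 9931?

The n-th triangular number is n(n+1)/2.
Smallest index with value > 2411: n = 69 (giving 2415).
Largest index with value < 9931: n = 140 (giving 9870).
Indices 69 through 140: 72 terms.

72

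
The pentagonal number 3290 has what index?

47

Set n(3n−1)/2 = 3290, giving 3n² − n − 6580 = 0.
The discriminant is 1 + 24·3290 = 78961, and √78961 = 281.
So n = (1 + 281) / 6 = 282/6 = 47.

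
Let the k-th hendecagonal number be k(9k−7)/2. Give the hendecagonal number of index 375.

631500

The 375th hendecagonal number is n(9n−7)/2 with n = 375.
375·(9·375 − 7)/2 = 375·3368/2 = 375·1684 = 631500.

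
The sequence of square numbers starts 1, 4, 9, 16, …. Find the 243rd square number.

The 243rd square number is n² with n = 243.
243² = 59049.

59049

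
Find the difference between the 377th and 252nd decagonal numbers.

377·(4·377 − 3) = 567385 and 252·(4·252 − 3) = 253260.
Difference: 567385 − 253260 = 314125.

314125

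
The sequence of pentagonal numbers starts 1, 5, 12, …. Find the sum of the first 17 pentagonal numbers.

2601

Σ i(3i−1)/2 = (3Σi² − Σi) / 2 over i = 1..17.
Σi = 153 and Σi² = 1785.
(3·1785 − 1·153) / 2 = 5202/2 = 2601.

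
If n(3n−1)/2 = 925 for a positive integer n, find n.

25

Set n(3n−1)/2 = 925, giving 3n² − n − 1850 = 0.
The discriminant is 1 + 24·925 = 22201, and √22201 = 149.
So n = (1 + 149) / 6 = 150/6 = 25.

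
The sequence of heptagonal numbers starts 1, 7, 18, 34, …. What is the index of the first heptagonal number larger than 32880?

115

Solve n(5n−3)/2 > 32880 for integer n.
The largest n with value ≤ 32880 is 114 (since 32319 ≤ 32880 < 32890), so the first above is n = 115, value 32890.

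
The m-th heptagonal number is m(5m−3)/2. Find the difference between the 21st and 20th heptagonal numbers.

Consecutive heptagonal numbers differ by 5n − 4: here 5·21 − 4 = 101.

101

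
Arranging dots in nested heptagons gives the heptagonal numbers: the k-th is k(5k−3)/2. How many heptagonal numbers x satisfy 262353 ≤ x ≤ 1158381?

The n-th heptagonal number is n(5n−3)/2.
Smallest index with value ≥ 262353: n = 325 (giving 263575).
Largest index with value ≤ 1158381: n = 681 (giving 1158381).
Indices 325 through 681: 357 terms.

357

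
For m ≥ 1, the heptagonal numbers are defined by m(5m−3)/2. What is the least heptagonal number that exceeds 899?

970

Solve n(5n−3)/2 > 899 for integer n.
The largest n with value ≤ 899 is 19 (since 874 ≤ 899 < 970), so the first above is n = 20, value 970.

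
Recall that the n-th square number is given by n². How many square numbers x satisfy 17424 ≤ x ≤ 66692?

The n-th square number is n².
Smallest index with value ≥ 17424: n = 132 (giving 17424).
Largest index with value ≤ 66692: n = 258 (giving 66564).
Indices 132 through 258: 127 terms.

127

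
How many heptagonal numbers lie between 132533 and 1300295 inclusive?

491

The n-th heptagonal number is n(5n−3)/2.
Smallest index with value ≥ 132533: n = 231 (giving 133056).
Largest index with value ≤ 1300295: n = 721 (giving 1298521).
Indices 231 through 721: 491 terms.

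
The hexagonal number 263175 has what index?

Set n(2n−1) = 263175, giving 2n² − n − 263175 = 0.
So n = (1 + 1451) / 4 = 1452/4 = 363.

363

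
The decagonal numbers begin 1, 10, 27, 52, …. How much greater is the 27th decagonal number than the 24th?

27·(4·27 − 3) = 2835 and 24·(4·24 − 3) = 2232.
Difference: 2835 − 2232 = 603.

603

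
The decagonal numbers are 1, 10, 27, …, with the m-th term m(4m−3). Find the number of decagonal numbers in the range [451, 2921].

The n-th decagonal number is n(4n−3).
Smallest index with value ≥ 451: n = 11 (giving 451).
Largest index with value ≤ 2921: n = 27 (giving 2835).
Indices 11 through 27: 17 terms.

17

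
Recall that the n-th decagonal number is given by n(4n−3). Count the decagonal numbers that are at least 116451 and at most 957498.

The n-th decagonal number is n(4n−3).
Smallest index with value ≥ 116451: n = 171 (giving 116451).
Largest index with value ≤ 957498: n = 489 (giving 955017).
Indices 171 through 489: 319 terms.

319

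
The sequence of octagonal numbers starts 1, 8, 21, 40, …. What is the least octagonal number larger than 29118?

29205

Solve n(3n−2) > 29118 for integer n.
The largest n with value ≤ 29118 is 98 (since 28616 ≤ 29118 < 29205), so the first above is n = 99, value 29205.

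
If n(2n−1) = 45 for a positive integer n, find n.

Set n(2n−1) = 45, giving 2n² − n − 45 = 0.
The discriminant is 1 + 8·45 = 361, and √361 = 19.
So n = (1 + 19) / 4 = 20/4 = 5.
Check: 5·(2·5 − 1) = 45. ✓

5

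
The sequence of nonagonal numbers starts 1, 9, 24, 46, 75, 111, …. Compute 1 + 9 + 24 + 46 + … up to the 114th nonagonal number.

Σ i(7i−5)/2 = (7Σi² − 5Σi) / 2 over i = 1..114.
Σi = 6555 and Σi² = 500365.
(7·500365 − 5·6555) / 2 = 3469780/2 = 1734890.

1734890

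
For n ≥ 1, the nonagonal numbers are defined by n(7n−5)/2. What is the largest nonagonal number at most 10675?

Solve n(7n−5)/2 ≤ 10675 for integer n.
n = 55 gives 10450 ≤ 10675, while n = 56 gives 10836 > 10675; so the answer is 10450.

10450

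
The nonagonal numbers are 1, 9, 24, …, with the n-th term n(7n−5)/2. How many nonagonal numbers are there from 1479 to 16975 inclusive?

The n-th nonagonal number is n(7n−5)/2.
Smallest index with value ≥ 1479: n = 21 (giving 1491).
Largest index with value ≤ 16975: n = 70 (giving 16975).
Indices 21 through 70: 50 terms.

50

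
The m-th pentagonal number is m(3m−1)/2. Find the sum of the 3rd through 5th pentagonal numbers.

69

Σ i(3i−1)/2 = (3Σi² − Σi) / 2 over i = 3..5.
Σi = 15 − 3 = 12 and Σi² = 55 − 5 = 50.
(3·50 − 1·12) / 2 = 138/2 = 69.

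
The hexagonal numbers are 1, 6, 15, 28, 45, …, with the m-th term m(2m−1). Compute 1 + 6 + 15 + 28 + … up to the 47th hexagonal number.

Σ i(2i−1) = 2Σi² − Σi over i = 1..47.
Σi = 1128 and Σi² = 35720.
2·35720 − 1·1128 = 70312.

70312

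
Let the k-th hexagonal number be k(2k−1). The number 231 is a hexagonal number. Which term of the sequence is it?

Set n(2n−1) = 231, giving 2n² − n − 231 = 0.
The discriminant is 1 + 8·231 = 1849, and √1849 = 43.
So n = (1 + 43) / 4 = 44/4 = 11.

11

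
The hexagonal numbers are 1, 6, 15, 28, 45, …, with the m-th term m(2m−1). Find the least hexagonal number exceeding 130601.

Solve n(2n−1) > 130601 for integer n.
The largest n with value ≤ 130601 is 255 (since 129795 ≤ 130601 < 130816), so the first above is n = 256, value 130816.

130816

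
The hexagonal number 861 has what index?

Set n(2n−1) = 861, giving 2n² − n − 861 = 0.
The discriminant is 1 + 8·861 = 6889, and √6889 = 83.
So n = (1 + 83) / 4 = 84/4 = 21.

21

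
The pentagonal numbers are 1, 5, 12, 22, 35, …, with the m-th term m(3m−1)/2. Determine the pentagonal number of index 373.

208507

The 373rd pentagonal number is n(3n−1)/2 with n = 373.
373·(3·373 − 1)/2 = 373·1118/2 = 373·559 = 208507.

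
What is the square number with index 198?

The 198th square number is n² with n = 198.
198² = 39204.

39204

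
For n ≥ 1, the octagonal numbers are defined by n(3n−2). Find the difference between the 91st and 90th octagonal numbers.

Consecutive octagonal numbers differ by 6n − 5: here 6·91 − 5 = 541.

541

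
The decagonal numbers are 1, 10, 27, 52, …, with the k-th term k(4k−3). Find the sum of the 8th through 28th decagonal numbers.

Σ i(4i−3) = 4Σi² − 3Σi over i = 8..28.
Σi = 406 − 28 = 378 and Σi² = 7714 − 140 = 7574.
4·7574 − 3·378 = 29162.

29162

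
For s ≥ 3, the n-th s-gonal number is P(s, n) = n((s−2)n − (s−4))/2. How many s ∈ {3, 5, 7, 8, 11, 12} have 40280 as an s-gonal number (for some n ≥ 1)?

s = 3: P(3, 283) = 40186 and P(3, 284) = 40470; 40280 is not s-gonal.
s = 5: P(5, 164) = 40262 and P(5, 165) = 40755; 40280 is not s-gonal.
s = 7: P(7, 127) = 40132 and P(7, 128) = 40768; 40280 is not s-gonal.
s = 8: P(8, 116) = 40136 and P(8, 117) = 40833; 40280 is not s-gonal.
s = 11: P(11, 95) = 40280. ✓
s = 12: P(12, 90) = 40140 and P(12, 91) = 41041; 40280 is not s-gonal.
Hits: s ∈ {11} → 1.

1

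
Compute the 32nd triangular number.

528

The 32nd triangular number is n(n+1)/2 with n = 32.
32·33/2 = 1056/2 = 528.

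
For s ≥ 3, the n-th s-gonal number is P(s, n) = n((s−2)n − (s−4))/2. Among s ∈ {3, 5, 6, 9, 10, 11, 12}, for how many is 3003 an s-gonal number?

2

s = 3: P(3, 77) = 3003. ✓
s = 5: P(5, 44) = 2882 and P(5, 45) = 3015; 3003 is not s-gonal.
s = 6: P(6, 39) = 3003. ✓
s = 9: P(9, 29) = 2871 and P(9, 30) = 3075; 3003 is not s-gonal.
s = 10: P(10, 27) = 2835 and P(10, 28) = 3052; 3003 is not s-gonal.
s = 11: P(11, 26) = 2951 and P(11, 27) = 3186; 3003 is not s-gonal.
s = 12: P(12, 24) = 2784 and P(12, 25) = 3025; 3003 is not s-gonal.
Hits: s ∈ {3, 6} → 2.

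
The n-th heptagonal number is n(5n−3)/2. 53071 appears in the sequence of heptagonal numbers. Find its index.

Set n(5n−3)/2 = 53071, giving 5n² − 3n − 106142 = 0.
The discriminant is 9 + 40·53071 = 2122849, and √2122849 = 1457.
So n = (3 + 1457) / 10 = 1460/10 = 146.

146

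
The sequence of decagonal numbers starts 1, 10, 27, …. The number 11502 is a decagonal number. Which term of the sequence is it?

54

Set n(4n−3) = 11502, giving 4n² − 3n − 11502 = 0.
The discriminant is 9 + 16·11502 = 184041, and √184041 = 429.
So n = (3 + 429) / 8 = 432/8 = 54.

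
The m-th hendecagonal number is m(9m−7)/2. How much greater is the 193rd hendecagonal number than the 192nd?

1729

Consecutive hendecagonal numbers differ by 9n − 8: here 9·193 − 8 = 1729.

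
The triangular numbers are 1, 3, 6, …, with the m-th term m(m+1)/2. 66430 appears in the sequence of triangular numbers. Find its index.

364

Set n(n+1)/2 = 66430, giving n² + n − 132860 = 0.
The discriminant is 1 + 8·66430 = 531441, and √531441 = 729.
So n = (-1 + 729) / 2 = 728/2 = 364.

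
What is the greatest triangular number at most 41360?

41328

Solve n(n+1)/2 ≤ 41360 for integer n.
n = 287 gives 41328 ≤ 41360, while n = 288 gives 41616 > 41360; so the answer is 41328.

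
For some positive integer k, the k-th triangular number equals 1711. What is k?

Set n(n+1)/2 = 1711, giving n² + n − 3422 = 0.
The discriminant is 1 + 8·1711 = 13689, and √13689 = 117.
So n = (-1 + 117) / 2 = 116/2 = 58.

58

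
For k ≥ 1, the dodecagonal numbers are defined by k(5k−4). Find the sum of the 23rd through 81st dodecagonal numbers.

Σ i(5i−4) = 5Σi² − 4Σi over i = 23..81.
Σi = 3321 − 253 = 3068 and Σi² = 180441 − 3795 = 176646.
5·176646 − 4·3068 = 870958.

870958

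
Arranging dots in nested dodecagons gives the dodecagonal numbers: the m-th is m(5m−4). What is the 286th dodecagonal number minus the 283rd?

286·(5·286 − 4) = 407836 and 283·(5·283 − 4) = 399313.
Difference: 407836 − 399313 = 8523.

8523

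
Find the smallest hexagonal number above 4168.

Solve n(2n−1) > 4168 for integer n.
The largest n with value ≤ 4168 is 45 (since 4005 ≤ 4168 < 4186), so the first above is n = 46, value 4186.

4186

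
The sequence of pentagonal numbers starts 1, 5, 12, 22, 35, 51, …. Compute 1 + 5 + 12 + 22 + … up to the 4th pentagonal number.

40

Σ i(3i−1)/2 = (3Σi² − Σi) / 2 over i = 1..4.
Σi = 10 and Σi² = 30.
(3·30 − 1·10) / 2 = 80/2 = 40.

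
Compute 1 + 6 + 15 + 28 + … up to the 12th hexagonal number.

Σ i(2i−1) = 2Σi² − Σi over i = 1..12.
Σi = 78 and Σi² = 650.
2·650 − 1·78 = 1222.

1222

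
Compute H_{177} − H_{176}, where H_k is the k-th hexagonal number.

705

Consecutive hexagonal numbers differ by 4n − 3: here 4·177 − 3 = 705.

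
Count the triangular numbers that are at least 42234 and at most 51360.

30

The n-th triangular number is n(n+1)/2.
Smallest index with value ≥ 42234: n = 291 (giving 42486).
Largest index with value ≤ 51360: n = 320 (giving 51360).
Indices 291 through 320: 30 terms.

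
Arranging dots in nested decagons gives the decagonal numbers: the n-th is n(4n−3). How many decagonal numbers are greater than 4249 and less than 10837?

The n-th decagonal number is n(4n−3).
Smallest index with value > 4249: n = 33 (giving 4257).
Largest index with value < 10837: n = 52 (giving 10660).
Indices 33 through 52: 20 terms.

20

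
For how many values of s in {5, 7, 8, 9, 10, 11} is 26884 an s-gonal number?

2

s = 5: P(5, 134) = 26867 and P(5, 135) = 27270; 26884 is not s-gonal.
s = 7: P(7, 104) = 26884. ✓
s = 8: P(8, 94) = 26320 and P(8, 95) = 26885; 26884 is not s-gonal.
s = 9: P(9, 88) = 26884. ✓
s = 10: P(10, 82) = 26650 and P(10, 83) = 27307; 26884 is not s-gonal.
s = 11: P(11, 77) = 26411 and P(11, 78) = 27105; 26884 is not s-gonal.
Hits: s ∈ {7, 9} → 2.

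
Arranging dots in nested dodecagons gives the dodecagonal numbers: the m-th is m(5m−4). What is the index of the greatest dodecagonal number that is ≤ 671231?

366

Solve n(5n−4) ≤ 671231 for integer n.
n = 366 gives 668316 ≤ 671231, while n = 367 gives 671977 > 671231; so the answer is index 366.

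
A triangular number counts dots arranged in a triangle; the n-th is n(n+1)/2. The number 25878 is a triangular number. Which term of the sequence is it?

Set n(n+1)/2 = 25878, giving n² + n − 51756 = 0.
The discriminant is 1 + 8·25878 = 207025, and √207025 = 455.
So n = (-1 + 455) / 2 = 454/2 = 227.

227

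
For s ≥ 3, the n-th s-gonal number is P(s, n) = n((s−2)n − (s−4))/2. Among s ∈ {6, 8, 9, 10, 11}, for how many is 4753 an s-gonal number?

s = 6: P(6, 49) = 4753. ✓
s = 8: P(8, 40) = 4720 and P(8, 41) = 4961; 4753 is not s-gonal.
s = 9: P(9, 37) = 4699 and P(9, 38) = 4959; 4753 is not s-gonal.
s = 10: P(10, 34) = 4522 and P(10, 35) = 4795; 4753 is not s-gonal.
s = 11: P(11, 32) = 4496 and P(11, 33) = 4785; 4753 is not s-gonal.
Hits: s ∈ {6} → 1.

1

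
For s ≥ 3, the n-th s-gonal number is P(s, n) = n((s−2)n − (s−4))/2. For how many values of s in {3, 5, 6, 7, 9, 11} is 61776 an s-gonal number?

s = 3: P(3, 351) = 61776. ✓
s = 5: P(5, 203) = 61712 and P(5, 204) = 62322; 61776 is not s-gonal.
s = 6: P(6, 176) = 61776. ✓
s = 7: P(7, 157) = 61387 and P(7, 158) = 62173; 61776 is not s-gonal.
s = 9: P(9, 133) = 61579 and P(9, 134) = 62511; 61776 is not s-gonal.
s = 11: P(11, 117) = 61191 and P(11, 118) = 62245; 61776 is not s-gonal.
Hits: s ∈ {3, 6} → 2.

2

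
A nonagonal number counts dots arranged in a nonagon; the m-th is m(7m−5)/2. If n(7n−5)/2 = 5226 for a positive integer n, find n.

Set n(7n−5)/2 = 5226, giving 7n² − 5n − 10452 = 0.
The discriminant is 25 + 56·5226 = 292681, and √292681 = 541.
So n = (5 + 541) / 14 = 546/14 = 39.

39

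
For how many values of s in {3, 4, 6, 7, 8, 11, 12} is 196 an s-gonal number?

s = 3: P(3, 19) = 190 and P(3, 20) = 210; 196 is not s-gonal.
s = 4: P(4, 14) = 196. ✓
s = 6: P(6, 10) = 190 and P(6, 11) = 231; 196 is not s-gonal.
s = 7: P(7, 9) = 189 and P(7, 10) = 235; 196 is not s-gonal.
s = 8: P(8, 8) = 176 and P(8, 9) = 225; 196 is not s-gonal.
s = 11: P(11, 7) = 196. ✓
s = 12: P(12, 6) = 156 and P(12, 7) = 217; 196 is not s-gonal.
Hits: s ∈ {4, 11} → 2.

2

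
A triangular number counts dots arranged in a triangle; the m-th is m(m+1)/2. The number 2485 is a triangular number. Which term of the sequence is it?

70

Set n(n+1)/2 = 2485, giving n² + n − 4970 = 0.
The discriminant is 1 + 8·2485 = 19881, and √19881 = 141.
So n = (-1 + 141) / 2 = 140/2 = 70.
Check: 70·71/2 = 2485. ✓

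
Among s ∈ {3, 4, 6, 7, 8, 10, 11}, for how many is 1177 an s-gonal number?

1

s = 3: P(3, 48) = 1176 and P(3, 49) = 1225; 1177 is not s-gonal.
s = 4: P(4, 34) = 1156 and P(4, 35) = 1225; 1177 is not s-gonal.
s = 6: P(6, 24) = 1128 and P(6, 25) = 1225; 1177 is not s-gonal.
s = 7: P(7, 22) = 1177. ✓
s = 8: P(8, 20) = 1160 and P(8, 21) = 1281; 1177 is not s-gonal.
s = 10: P(10, 17) = 1105 and P(10, 18) = 1242; 1177 is not s-gonal.
s = 11: P(11, 16) = 1096 and P(11, 17) = 1241; 1177 is not s-gonal.
Hits: s ∈ {7} → 1.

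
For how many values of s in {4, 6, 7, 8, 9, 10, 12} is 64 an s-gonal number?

s = 4: P(4, 8) = 64. ✓
s = 6: P(6, 5) = 45 and P(6, 6) = 66; 64 is not s-gonal.
s = 7: P(7, 5) = 55 and P(7, 6) = 81; 64 is not s-gonal.
s = 8: P(8, 4) = 40 and P(8, 5) = 65; 64 is not s-gonal.
s = 9: P(9, 4) = 46 and P(9, 5) = 75; 64 is not s-gonal.
s = 10: P(10, 4) = 52 and P(10, 5) = 85; 64 is not s-gonal.
s = 12: P(12, 4) = 64. ✓
Hits: s ∈ {4, 12} → 2.

2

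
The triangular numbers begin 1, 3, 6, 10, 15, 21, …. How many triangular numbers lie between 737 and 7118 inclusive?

The n-th triangular number is n(n+1)/2.
Smallest index with value ≥ 737: n = 38 (giving 741).
Largest index with value ≤ 7118: n = 118 (giving 7021).
Indices 38 through 118: 81 terms.

81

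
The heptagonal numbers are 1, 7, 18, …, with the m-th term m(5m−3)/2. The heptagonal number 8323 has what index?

58

Set n(5n−3)/2 = 8323, giving 5n² − 3n − 16646 = 0.
The discriminant is 9 + 40·8323 = 332929, and √332929 = 577.
So n = (3 + 577) / 10 = 580/10 = 58.
Check: 58·(5·58 − 3)/2 = 8323. ✓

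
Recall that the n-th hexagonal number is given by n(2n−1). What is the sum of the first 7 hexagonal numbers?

252

Σ i(2i−1) = 2Σi² − Σi over i = 1..7.
Σi = 28 and Σi² = 140.
2·140 − 1·28 = 252.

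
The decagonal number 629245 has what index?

Set n(4n−3) = 629245, giving 4n² − 3n − 629245 = 0.
The discriminant is 9 + 16·629245 = 10067929, and √10067929 = 3173.
So n = (3 + 3173) / 8 = 3176/8 = 397.
Check: 397·(4·397 − 3) = 629245. ✓

397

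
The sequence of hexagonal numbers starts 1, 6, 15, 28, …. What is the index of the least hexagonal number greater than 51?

6

Solve n(2n−1) > 51 for integer n.
The largest n with value ≤ 51 is 5 (since 45 ≤ 51 < 66), so the first above is n = 6, value 66.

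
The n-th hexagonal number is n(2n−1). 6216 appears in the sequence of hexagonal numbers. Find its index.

56

Set n(2n−1) = 6216, giving 2n² − n − 6216 = 0.
The discriminant is 1 + 8·6216 = 49729, and √49729 = 223.
So n = (1 + 223) / 4 = 224/4 = 56.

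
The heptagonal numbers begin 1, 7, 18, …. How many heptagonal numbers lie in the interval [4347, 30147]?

69

The n-th heptagonal number is n(5n−3)/2.
Smallest index with value ≥ 4347: n = 42 (giving 4347).
Largest index with value ≤ 30147: n = 110 (giving 30085).
Indices 42 through 110: 69 terms.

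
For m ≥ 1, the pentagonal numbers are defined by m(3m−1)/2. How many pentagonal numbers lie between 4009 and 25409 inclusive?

79

The n-th pentagonal number is n(3n−1)/2.
Smallest index with value ≥ 4009: n = 52 (giving 4030).
Largest index with value ≤ 25409: n = 130 (giving 25285).
Indices 52 through 130: 79 terms.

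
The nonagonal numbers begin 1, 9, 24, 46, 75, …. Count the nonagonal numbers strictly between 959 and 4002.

The n-th nonagonal number is n(7n−5)/2.
Smallest index with value > 959: n = 17 (giving 969).
Largest index with value < 4002: n = 34 (giving 3961).
Indices 17 through 34: 18 terms.

18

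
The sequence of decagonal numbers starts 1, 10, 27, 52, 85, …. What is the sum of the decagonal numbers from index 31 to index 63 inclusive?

Σ i(4i−3) = 4Σi² − 3Σi over i = 31..63.
Σi = 2016 − 465 = 1551 and Σi² = 85344 − 9455 = 75889.
4·75889 − 3·1551 = 298903.

298903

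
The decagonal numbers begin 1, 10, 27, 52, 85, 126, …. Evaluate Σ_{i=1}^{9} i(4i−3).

Σ i(4i−3) = 4Σi² − 3Σi over i = 1..9.
Σi = 45 and Σi² = 285.
4·285 − 3·45 = 1005.

1005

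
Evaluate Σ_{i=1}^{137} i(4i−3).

3437741

Σ i(4i−3) = 4Σi² − 3Σi over i = 1..137.
Σi = 9453 and Σi² = 866525.
4·866525 − 3·9453 = 3437741.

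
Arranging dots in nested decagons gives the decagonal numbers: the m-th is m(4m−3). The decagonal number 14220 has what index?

60

Set n(4n−3) = 14220, giving 4n² − 3n − 14220 = 0.
The discriminant is 9 + 16·14220 = 227529, and √227529 = 477.
So n = (3 + 477) / 8 = 480/8 = 60.
Check: 60·(4·60 − 3) = 14220. ✓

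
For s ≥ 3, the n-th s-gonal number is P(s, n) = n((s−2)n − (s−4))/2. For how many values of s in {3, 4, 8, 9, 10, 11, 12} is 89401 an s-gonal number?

s = 3: P(3, 422) = 89253 and P(3, 423) = 89676; 89401 is not s-gonal.
s = 4: P(4, 299) = 89401. ✓
s = 8: P(8, 172) = 88408 and P(8, 173) = 89441; 89401 is not s-gonal.
s = 9: P(9, 160) = 89200 and P(9, 161) = 90321; 89401 is not s-gonal.
s = 10: P(10, 149) = 88357 and P(10, 150) = 89550; 89401 is not s-gonal.
s = 11: P(11, 141) = 88971 and P(11, 142) = 90241; 89401 is not s-gonal.
s = 12: P(12, 134) = 89244 and P(12, 135) = 90585; 89401 is not s-gonal.
Hits: s ∈ {4} → 1.

1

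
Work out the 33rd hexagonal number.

2145

The 33rd hexagonal number is n(2n−1) with n = 33.
33·(2·33 − 1) = 33·65 = 2145.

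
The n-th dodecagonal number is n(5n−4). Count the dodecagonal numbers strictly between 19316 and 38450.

The n-th dodecagonal number is n(5n−4).
Smallest index with value > 19316: n = 63 (giving 19593).
Largest index with value < 38450: n = 88 (giving 38368).
Indices 63 through 88: 26 terms.

26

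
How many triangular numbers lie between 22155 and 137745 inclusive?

315

The n-th triangular number is n(n+1)/2.
Smallest index with value ≥ 22155: n = 210 (giving 22155).
Largest index with value ≤ 137745: n = 524 (giving 137550).
Indices 210 through 524: 315 terms.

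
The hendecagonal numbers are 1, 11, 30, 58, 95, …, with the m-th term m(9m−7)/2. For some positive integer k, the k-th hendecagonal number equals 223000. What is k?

223

Set n(9n−7)/2 = 223000, giving 9n² − 7n − 446000 = 0.
So n = (7 + 4007) / 18 = 4014/18 = 223.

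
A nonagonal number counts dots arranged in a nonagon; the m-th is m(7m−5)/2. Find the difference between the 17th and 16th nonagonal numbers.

Consecutive nonagonal numbers differ by 7n − 6: here 7·17 − 6 = 113.

113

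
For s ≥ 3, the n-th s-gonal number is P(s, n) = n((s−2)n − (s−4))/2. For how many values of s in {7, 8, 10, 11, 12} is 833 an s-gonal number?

2

s = 7: P(7, 18) = 783 and P(7, 19) = 874; 833 is not s-gonal.
s = 8: P(8, 17) = 833. ✓
s = 10: P(10, 14) = 742 and P(10, 15) = 855; 833 is not s-gonal.
s = 11: P(11, 14) = 833. ✓
s = 12: P(12, 13) = 793 and P(12, 14) = 924; 833 is not s-gonal.
Hits: s ∈ {8, 11} → 2.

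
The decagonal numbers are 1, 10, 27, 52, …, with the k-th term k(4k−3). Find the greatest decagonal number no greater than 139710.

139315

Solve n(4n−3) ≤ 139710 for integer n.
n = 187 gives 139315 ≤ 139710, while n = 188 gives 140812 > 139710; so the answer is 139315.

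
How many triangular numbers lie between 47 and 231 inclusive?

12

The n-th triangular number is n(n+1)/2.
Smallest index with value ≥ 47: n = 10 (giving 55).
Largest index with value ≤ 231: n = 21 (giving 231).
Indices 10 through 21: 12 terms.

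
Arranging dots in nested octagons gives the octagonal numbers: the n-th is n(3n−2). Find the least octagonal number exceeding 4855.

Solve n(3n−2) > 4855 for integer n.
The largest n with value ≤ 4855 is 40 (since 4720 ≤ 4855 < 4961), so the first above is n = 41, value 4961.

4961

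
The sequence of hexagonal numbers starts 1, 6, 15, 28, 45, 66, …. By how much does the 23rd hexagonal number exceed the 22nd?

89

Consecutive hexagonal numbers differ by 4n − 3: here 4·23 − 3 = 89.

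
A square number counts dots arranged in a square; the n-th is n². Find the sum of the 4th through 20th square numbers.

Σ_{i=4}^{20} i² = 2870 − 14 = 2856.

2856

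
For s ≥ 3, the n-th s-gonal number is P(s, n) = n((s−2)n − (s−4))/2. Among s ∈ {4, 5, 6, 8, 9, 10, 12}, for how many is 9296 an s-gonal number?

1

s = 4: P(4, 96) = 9216 and P(4, 97) = 9409; 9296 is not s-gonal.
s = 5: P(5, 78) = 9087 and P(5, 79) = 9322; 9296 is not s-gonal.
s = 6: P(6, 68) = 9180 and P(6, 69) = 9453; 9296 is not s-gonal.
s = 8: P(8, 56) = 9296. ✓
s = 9: P(9, 51) = 8976 and P(9, 52) = 9334; 9296 is not s-gonal.
s = 10: P(10, 48) = 9072 and P(10, 49) = 9457; 9296 is not s-gonal.
s = 12: P(12, 43) = 9073 and P(12, 44) = 9504; 9296 is not s-gonal.
Hits: s ∈ {8} → 1.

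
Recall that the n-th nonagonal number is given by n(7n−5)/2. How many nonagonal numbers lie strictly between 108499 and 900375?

331

The n-th nonagonal number is n(7n−5)/2.
Smallest index with value > 108499: n = 177 (giving 109209).
Largest index with value < 900375: n = 507 (giving 898404).
Indices 177 through 507: 331 terms.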